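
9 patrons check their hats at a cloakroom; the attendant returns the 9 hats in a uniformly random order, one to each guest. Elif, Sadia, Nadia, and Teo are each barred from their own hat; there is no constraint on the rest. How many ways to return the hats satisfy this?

229080

Let A_j be the event that the j-th constrained one is fixed. By inclusion-exclusion over the 4 events:
Σ_{j=0}^{4} (-1)^j C(4,j)(9-j)!
= C(4,0)·9! - C(4,1)·8! + C(4,2)·7! - C(4,3)·6! + C(4,4)·5!
= 362880 - 161280 + 30240 - 2880 + 120
= 229080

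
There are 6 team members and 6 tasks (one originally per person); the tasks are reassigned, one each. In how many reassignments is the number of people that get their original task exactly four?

15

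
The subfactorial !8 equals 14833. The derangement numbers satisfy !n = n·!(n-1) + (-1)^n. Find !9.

133496

!9 = 9·14833 - 1 = 133496.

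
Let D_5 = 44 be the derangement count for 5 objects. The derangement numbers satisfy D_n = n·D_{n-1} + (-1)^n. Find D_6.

265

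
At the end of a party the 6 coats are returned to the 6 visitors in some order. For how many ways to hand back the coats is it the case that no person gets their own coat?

The subfactorial !6 = [6!/e] (nearest integer).
6! = 720, and 720/e ≈ 264.87, so !6 = 265.

265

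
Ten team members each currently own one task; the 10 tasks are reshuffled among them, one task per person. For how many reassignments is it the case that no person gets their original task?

Recurrence: !10 = 9·(!9 + !8).
!10 = 9·(133496 + 14833) = 9·148329 = 1334961

1334961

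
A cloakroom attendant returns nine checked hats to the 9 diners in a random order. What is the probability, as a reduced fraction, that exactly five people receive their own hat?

Favorable outcomes: C(9,5)·!4 = 126·9 = 1134.
Total outcomes: 9! = 362880.
Probability = 1134/362880 = 1/320.

1/320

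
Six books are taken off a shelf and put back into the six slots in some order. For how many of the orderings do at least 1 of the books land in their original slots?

455

# with exactly i fixed is C(6,i)·!(6-i); sum over i=1..6:
  i=1: C(6,1)·!5 = 6·44 = 264
  i=2: C(6,2)·!4 = 15·9 = 135
  i=3: C(6,3)·!3 = 20·2 = 40
  i=4: C(6,4)·!2 = 15·1 = 15
  i=5: C(6,5)·!1 = 6·0 = 0
  i=6: C(6,6)·!0 = 1·1 = 1
Total = 455.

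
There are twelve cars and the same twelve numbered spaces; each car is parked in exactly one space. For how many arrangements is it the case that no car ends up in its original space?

!12 is the nearest integer to 12!/e.
12! = 479001600, and 479001600/e ≈ 176214840.93, so !12 = 176214841.

176214841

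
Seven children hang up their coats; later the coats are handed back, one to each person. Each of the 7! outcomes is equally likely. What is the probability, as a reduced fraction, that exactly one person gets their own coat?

Favorable outcomes: C(7,1)·!6 = 7·265 = 1855.
Total outcomes: 7! = 5040.
Probability = 1855/5040 = 53/144.

53/144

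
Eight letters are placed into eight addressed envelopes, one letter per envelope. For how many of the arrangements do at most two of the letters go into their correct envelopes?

Sum C(8,i)·!(8-i) for i = 0..2:
  i=0: C(8,0)·!8 = 1·14833 = 14833
  i=1: C(8,1)·!7 = 8·1854 = 14832
  i=2: C(8,2)·!6 = 28·265 = 7420
Total = 37085.

37085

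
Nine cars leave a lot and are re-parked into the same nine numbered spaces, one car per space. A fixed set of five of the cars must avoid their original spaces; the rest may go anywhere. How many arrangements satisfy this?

Let A_j be the event that the j-th constrained one is fixed. By inclusion-exclusion over the 5 events:
Σ_{j=0}^{5} (-1)^j C(5,j)(9-j)!
= C(5,0)·9! - C(5,1)·8! + C(5,2)·7! - C(5,3)·6! + C(5,4)·5! - C(5,5)·4!
= 362880 - 201600 + 50400 - 7200 + 600 - 24
= 205056

205056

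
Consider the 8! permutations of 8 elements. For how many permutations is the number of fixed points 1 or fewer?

# with exactly i fixed is C(8,i)·!(8-i); sum over i=0..1:
  i=0: C(8,0)·!8 = 1·14833 = 14833
  i=1: C(8,1)·!7 = 8·1854 = 14832
Total = 29665.

29665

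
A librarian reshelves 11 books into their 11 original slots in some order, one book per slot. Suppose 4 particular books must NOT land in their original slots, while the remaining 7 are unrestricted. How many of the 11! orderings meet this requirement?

27422640

Inclusion-exclusion on the 4 forbidden self-matches:
Σ_{j=0}^{4} (-1)^j C(4,j)(11-j)!
= C(4,0)·11! - C(4,1)·10! + C(4,2)·9! - C(4,3)·8! + C(4,4)·7!
= 39916800 - 14515200 + 2177280 - 161280 + 5040
= 27422640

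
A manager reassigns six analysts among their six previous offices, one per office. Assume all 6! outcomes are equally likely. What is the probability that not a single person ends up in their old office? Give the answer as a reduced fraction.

Favorable outcomes: !6 = 265.
Total outcomes: 6! = 720.
Probability = 265/720 = 53/144.

53/144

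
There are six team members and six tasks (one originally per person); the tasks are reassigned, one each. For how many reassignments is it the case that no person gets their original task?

The subfactorial !6 = [6!/e] (nearest integer).
6! = 720, and 720/e ≈ 264.87, so !6 = 265.

265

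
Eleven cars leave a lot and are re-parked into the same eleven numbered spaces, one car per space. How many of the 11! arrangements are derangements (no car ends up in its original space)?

14684570

!11 is the nearest integer to 11!/e.
11! = 39916800, and 39916800/e ≈ 14684570.08, so !11 = 14684570.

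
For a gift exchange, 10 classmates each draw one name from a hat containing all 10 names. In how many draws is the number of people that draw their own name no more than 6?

Sum C(10,i)·!(10-i) for i = 0..6:
  i=0: C(10,0)·!10 = 1·1334961 = 1334961
  i=1: C(10,1)·!9 = 10·133496 = 1334960
  i=2: C(10,2)·!8 = 45·14833 = 667485
  i=3: C(10,3)·!7 = 120·1854 = 222480
  i=4: C(10,4)·!6 = 210·265 = 55650
  i=5: C(10,5)·!5 = 252·44 = 11088
  i=6: C(10,6)·!4 = 210·9 = 1890
Total = 3628514.

3628514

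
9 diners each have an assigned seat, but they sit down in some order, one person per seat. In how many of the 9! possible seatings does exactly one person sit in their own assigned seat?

133497

Pick the single fixed position: C(9,1) = 9 ways.
The other 8 form a derangement: !8 = 14833.
Total: 9 × 14833 = 133497.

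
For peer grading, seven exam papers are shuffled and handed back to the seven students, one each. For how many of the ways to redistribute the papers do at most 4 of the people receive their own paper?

5018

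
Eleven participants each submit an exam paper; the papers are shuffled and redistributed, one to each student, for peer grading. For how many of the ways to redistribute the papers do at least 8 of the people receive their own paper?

# with exactly i fixed is C(11,i)·!(11-i); sum over i=8..11:
  i=8: C(11,8)·!3 = 165·2 = 330
  i=9: C(11,9)·!2 = 55·1 = 55
  i=10: C(11,10)·!1 = 11·0 = 0
  i=11: C(11,11)·!0 = 1·1 = 1
Total = 386.

386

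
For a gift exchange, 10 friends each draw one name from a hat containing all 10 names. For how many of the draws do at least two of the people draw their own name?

958879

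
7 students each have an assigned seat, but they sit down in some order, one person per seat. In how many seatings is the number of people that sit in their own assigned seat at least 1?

3186

Sum C(7,i)·!(7-i) for i = 1..7:
  i=1: C(7,1)·!6 = 7·265 = 1855
  i=2: C(7,2)·!5 = 21·44 = 924
  i=3: C(7,3)·!4 = 35·9 = 315
  i=4: C(7,4)·!3 = 35·2 = 70
  i=5: C(7,5)·!2 = 21·1 = 21
  i=6: C(7,6)·!1 = 7·0 = 0
  i=7: C(7,7)·!0 = 1·1 = 1
Total = 3186.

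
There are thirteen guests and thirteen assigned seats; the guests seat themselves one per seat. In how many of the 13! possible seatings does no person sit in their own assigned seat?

2290792932

The number of derangements of 13 is !13 = Σ_{k=0}^{13} (-1)^k·13!/k!
= 13! - 13!/1! + 13!/2! - 13!/3! + 13!/4! - 13!/5! + 13!/6! - 13!/7! + 13!/8! - 13!/9! + 13!/10! - 13!/11! + 13!/12! - 13!/13!
= 6227020800 - 6227020800 + 3113510400 - 1037836800 + 259459200 - 51891840 + 8648640 - 1235520 + 154440 - 17160 + 1716 - 156 + 13 - 1
= 2290792932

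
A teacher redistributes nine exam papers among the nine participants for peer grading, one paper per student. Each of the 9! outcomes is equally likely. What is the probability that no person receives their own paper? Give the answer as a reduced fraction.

Favorable outcomes: !9 = 133496.
Total outcomes: 9! = 362880.
Probability = 133496/362880 = 16687/45360.

16687/45360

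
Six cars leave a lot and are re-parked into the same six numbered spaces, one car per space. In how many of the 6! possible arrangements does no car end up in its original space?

265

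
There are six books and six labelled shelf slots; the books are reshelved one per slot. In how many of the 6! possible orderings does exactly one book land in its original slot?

Pick the single fixed position: C(6,1) = 6 ways.
The other 5 form a derangement: !5 = 44.
Total: 6 × 44 = 264.

264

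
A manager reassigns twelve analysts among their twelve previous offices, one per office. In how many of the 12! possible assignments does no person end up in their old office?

By inclusion-exclusion, !12 = Σ (-1)^k · 12!/k! for k=0..12
= 12! - 12!/1! + 12!/2! - 12!/3! + 12!/4! - 12!/5! + 12!/6! - 12!/7! + 12!/8! - 12!/9! + 12!/10! - 12!/11! + 12!/12!
= 479001600 - 479001600 + 239500800 - 79833600 + 19958400 - 3991680 + 665280 - 95040 + 11880 - 1320 + 132 - 12 + 1
= 176214841

176214841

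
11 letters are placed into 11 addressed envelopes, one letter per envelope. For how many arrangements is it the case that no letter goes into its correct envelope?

Use !n = (n-1)(!(n-1) + !(n-2)).
!11 = 10·(1334961 + 133496) = 10·1468457 = 14684570

14684570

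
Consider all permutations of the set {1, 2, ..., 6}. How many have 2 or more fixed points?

191

Sum C(6,i)·!(6-i) for i = 2..6:
  i=2: C(6,2)·!4 = 15·9 = 135
  i=3: C(6,3)·!3 = 20·2 = 40
  i=4: C(6,4)·!2 = 15·1 = 15
  i=5: C(6,5)·!1 = 6·0 = 0
  i=6: C(6,6)·!0 = 1·1 = 1
Total = 191.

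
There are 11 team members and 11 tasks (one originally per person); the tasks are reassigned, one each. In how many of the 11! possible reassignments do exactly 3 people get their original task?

2447445

Choose which 3 of the 11 are fixed: C(11,3) = 165.
The remaining 8 must be deranged: !8 = 14833.
Total: 165 × 14833 = 2447445.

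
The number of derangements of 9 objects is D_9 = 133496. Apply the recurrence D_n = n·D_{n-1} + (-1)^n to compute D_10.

1334961

D_10 = 10·133496 + 1 = 1334961.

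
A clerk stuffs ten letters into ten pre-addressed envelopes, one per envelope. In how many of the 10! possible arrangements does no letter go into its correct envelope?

1334961

The subfactorial !10 = [10!/e] (nearest integer).
10! = 3628800, and 3628800/e ≈ 1334960.92, so !10 = 1334961.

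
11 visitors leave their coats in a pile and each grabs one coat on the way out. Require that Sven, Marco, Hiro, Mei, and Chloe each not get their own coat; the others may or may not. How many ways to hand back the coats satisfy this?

Let A_j be the event that the j-th constrained one is fixed. By inclusion-exclusion over the 5 events:
Σ_{j=0}^{5} (-1)^j C(5,j)(11-j)!
= C(5,0)·11! - C(5,1)·10! + C(5,2)·9! - C(5,3)·8! + C(5,4)·7! - C(5,5)·6!
= 39916800 - 18144000 + 3628800 - 403200 + 25200 - 720
= 25022880

25022880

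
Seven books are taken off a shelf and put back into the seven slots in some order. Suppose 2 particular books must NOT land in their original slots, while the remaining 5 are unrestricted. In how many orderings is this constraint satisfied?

Let A_j be the event that the j-th constrained one is fixed. By inclusion-exclusion over the 2 events:
Σ_{j=0}^{2} (-1)^j C(2,j)(7-j)!
= C(2,0)·7! - C(2,1)·6! + C(2,2)·5!
= 5040 - 1440 + 120
= 3720

3720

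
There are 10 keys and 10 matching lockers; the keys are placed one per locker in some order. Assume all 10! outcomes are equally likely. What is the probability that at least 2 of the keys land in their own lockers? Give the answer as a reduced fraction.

958879/3628800

Favorable outcomes: Σ_{i≥2} C(10,i)·!(10-i) = 45·14833 + 120·1854 + 210·265 + 252·44 + 210·9 + 120·2 + 45·1 + 10·0 + 1·1 = 958879.
Total outcomes: 10! = 3628800.
Probability = 958879/3628800 = 958879/3628800.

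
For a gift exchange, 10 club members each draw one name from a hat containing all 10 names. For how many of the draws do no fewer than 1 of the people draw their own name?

2293839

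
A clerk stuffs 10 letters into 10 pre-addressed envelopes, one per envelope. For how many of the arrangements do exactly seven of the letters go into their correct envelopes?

240

Pick the 7 fixed positions: C(10,7) = 120 ways.
The remaining 3 must be deranged: !3 = 2.
Total: 120 × 2 = 240.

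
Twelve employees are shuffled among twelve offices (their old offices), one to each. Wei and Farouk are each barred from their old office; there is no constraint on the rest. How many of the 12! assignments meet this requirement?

402796800

Let A_j be the event that the j-th constrained one is fixed. By inclusion-exclusion over the 2 events:
Σ_{j=0}^{2} (-1)^j C(2,j)(12-j)!
= C(2,0)·12! - C(2,1)·11! + C(2,2)·10!
= 479001600 - 79833600 + 3628800
= 402796800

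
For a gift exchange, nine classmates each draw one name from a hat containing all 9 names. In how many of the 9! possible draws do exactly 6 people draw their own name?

168

Pick the 6 fixed positions: C(9,6) = 84 ways.
The remaining 3 must be deranged: !3 = 2.
Total: 84 × 2 = 168.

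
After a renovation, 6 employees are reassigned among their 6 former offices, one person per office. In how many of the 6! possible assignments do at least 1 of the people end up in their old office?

Sum C(6,i)·!(6-i) for i = 1..6:
  i=1: C(6,1)·!5 = 6·44 = 264
  i=2: C(6,2)·!4 = 15·9 = 135
  i=3: C(6,3)·!3 = 20·2 = 40
  i=4: C(6,4)·!2 = 15·1 = 15
  i=5: C(6,5)·!1 = 6·0 = 0
  i=6: C(6,6)·!0 = 1·1 = 1
Total = 455.

455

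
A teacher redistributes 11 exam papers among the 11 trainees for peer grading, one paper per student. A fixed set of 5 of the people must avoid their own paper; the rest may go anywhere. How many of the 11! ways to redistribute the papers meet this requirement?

Let A_j be the event that the j-th constrained one is fixed. By inclusion-exclusion over the 5 events:
Σ_{j=0}^{5} (-1)^j C(5,j)(11-j)!
= C(5,0)·11! - C(5,1)·10! + C(5,2)·9! - C(5,3)·8! + C(5,4)·7! - C(5,5)·6!
= 39916800 - 18144000 + 3628800 - 403200 + 25200 - 720
= 25022880

25022880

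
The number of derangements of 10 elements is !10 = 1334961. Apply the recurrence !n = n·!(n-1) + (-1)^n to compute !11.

!11 = 11·1334961 - 1 = 14684570.

14684570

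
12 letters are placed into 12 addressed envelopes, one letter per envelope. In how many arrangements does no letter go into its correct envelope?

!12 = 12! · Σ_{k=0}^{12} (-1)^k/k!
= 12! - 12!/1! + 12!/2! - 12!/3! + 12!/4! - 12!/5! + 12!/6! - 12!/7! + 12!/8! - 12!/9! + 12!/10! - 12!/11! + 12!/12!
= 479001600 - 479001600 + 239500800 - 79833600 + 19958400 - 3991680 + 665280 - 95040 + 11880 - 1320 + 132 - 12 + 1
= 176214841

176214841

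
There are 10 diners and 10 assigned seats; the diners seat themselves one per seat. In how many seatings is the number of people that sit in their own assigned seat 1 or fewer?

2669921

Sum C(10,i)·!(10-i) for i = 0..1:
  i=0: C(10,0)·!10 = 1·1334961 = 1334961
  i=1: C(10,1)·!9 = 10·133496 = 1334960
Total = 2669921.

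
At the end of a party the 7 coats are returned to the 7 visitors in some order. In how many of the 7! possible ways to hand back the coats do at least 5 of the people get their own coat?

# with exactly i fixed is C(7,i)·!(7-i); sum over i=5..7:
  i=5: C(7,5)·!2 = 21·1 = 21
  i=6: C(7,6)·!1 = 7·0 = 0
  i=7: C(7,7)·!0 = 1·1 = 1
Total = 22.

22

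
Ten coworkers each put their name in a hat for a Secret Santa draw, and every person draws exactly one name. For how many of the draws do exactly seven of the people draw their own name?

Pick the 7 fixed positions: C(10,7) = 120 ways.
The other 3 form a derangement: !3 = 2.
Total: 120 × 2 = 240.

240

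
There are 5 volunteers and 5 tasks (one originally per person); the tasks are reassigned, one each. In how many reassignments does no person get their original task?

!5 is the nearest integer to 5!/e.
5! = 120, and 120/e ≈ 44.15, so !5 = 44.

44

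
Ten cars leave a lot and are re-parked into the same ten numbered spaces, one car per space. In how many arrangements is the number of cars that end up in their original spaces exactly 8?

Choose which 8 of the 10 are fixed: C(10,8) = 45.
The other 2 form a derangement: !2 = 1.
Total: 45 × 1 = 45.

45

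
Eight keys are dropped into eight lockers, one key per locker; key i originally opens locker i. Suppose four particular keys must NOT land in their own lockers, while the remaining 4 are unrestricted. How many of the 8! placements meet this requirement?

24024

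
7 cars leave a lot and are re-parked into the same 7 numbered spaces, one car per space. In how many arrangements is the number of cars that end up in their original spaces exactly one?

Choose which one of the 7 is fixed: C(7,1) = 7.
The remaining 6 must be deranged: !6 = 265.
Total: 7 × 265 = 1855.

1855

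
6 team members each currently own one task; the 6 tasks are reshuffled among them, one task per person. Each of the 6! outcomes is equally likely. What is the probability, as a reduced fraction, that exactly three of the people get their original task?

1/18

Favorable outcomes: C(6,3)·!3 = 20·2 = 40.
Total outcomes: 6! = 720.
Probability = 40/720 = 1/18.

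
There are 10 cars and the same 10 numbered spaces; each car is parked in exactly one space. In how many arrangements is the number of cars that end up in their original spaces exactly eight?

45

Choose which 8 of the 10 are fixed: C(10,8) = 45.
The other 2 form a derangement: !2 = 1.
Total: 45 × 1 = 45.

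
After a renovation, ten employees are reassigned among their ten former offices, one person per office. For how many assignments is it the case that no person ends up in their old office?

Use !n = n·!(n-1) + (-1)^n.
!10 = 10·133496 + 1 = 1334961

1334961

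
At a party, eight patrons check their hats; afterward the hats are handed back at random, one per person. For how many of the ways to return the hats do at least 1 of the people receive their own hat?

25487

# with exactly i fixed is C(8,i)·!(8-i); sum over i=1..8:
  i=1: C(8,1)·!7 = 8·1854 = 14832
  i=2: C(8,2)·!6 = 28·265 = 7420
  i=3: C(8,3)·!5 = 56·44 = 2464
  i=4: C(8,4)·!4 = 70·9 = 630
  i=5: C(8,5)·!3 = 56·2 = 112
  i=6: C(8,6)·!2 = 28·1 = 28
  i=7: C(8,7)·!1 = 8·0 = 0
  i=8: C(8,8)·!0 = 1·1 = 1
Total = 25487.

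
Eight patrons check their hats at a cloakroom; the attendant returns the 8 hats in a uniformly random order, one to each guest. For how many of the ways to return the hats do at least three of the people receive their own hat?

3235

Sum C(8,i)·!(8-i) for i = 3..8:
  i=3: C(8,3)·!5 = 56·44 = 2464
  i=4: C(8,4)·!4 = 70·9 = 630
  i=5: C(8,5)·!3 = 56·2 = 112
  i=6: C(8,6)·!2 = 28·1 = 28
  i=7: C(8,7)·!1 = 8·0 = 0
  i=8: C(8,8)·!0 = 1·1 = 1
Total = 3235.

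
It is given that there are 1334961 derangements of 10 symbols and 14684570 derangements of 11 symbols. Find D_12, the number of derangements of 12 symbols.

176214841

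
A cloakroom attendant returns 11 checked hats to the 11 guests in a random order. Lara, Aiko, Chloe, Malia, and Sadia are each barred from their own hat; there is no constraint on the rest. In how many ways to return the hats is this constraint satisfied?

Inclusion-exclusion on the 5 forbidden self-matches:
Σ_{j=0}^{5} (-1)^j C(5,j)(11-j)!
= C(5,0)·11! - C(5,1)·10! + C(5,2)·9! - C(5,3)·8! + C(5,4)·7! - C(5,5)·6!
= 39916800 - 18144000 + 3628800 - 403200 + 25200 - 720
= 25022880

25022880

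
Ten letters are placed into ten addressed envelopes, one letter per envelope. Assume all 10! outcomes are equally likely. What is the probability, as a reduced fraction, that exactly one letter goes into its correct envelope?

Favorable outcomes: C(10,1)·!9 = 10·133496 = 1334960.
Total outcomes: 10! = 3628800.
Probability = 1334960/3628800 = 16687/45360.

16687/45360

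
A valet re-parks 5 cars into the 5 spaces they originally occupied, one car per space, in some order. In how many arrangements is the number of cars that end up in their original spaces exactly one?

Choose which one of the 5 is fixed: C(5,1) = 5.
The other 4 form a derangement: !4 = 9.
Total: 5 × 9 = 45.

45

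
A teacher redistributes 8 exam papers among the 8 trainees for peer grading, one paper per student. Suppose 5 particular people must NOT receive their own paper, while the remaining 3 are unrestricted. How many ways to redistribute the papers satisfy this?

Let A_j be the event that the j-th constrained one is fixed. By inclusion-exclusion over the 5 events:
Σ_{j=0}^{5} (-1)^j C(5,j)(8-j)!
= C(5,0)·8! - C(5,1)·7! + C(5,2)·6! - C(5,3)·5! + C(5,4)·4! - C(5,5)·3!
= 40320 - 25200 + 7200 - 1200 + 120 - 6
= 21234

21234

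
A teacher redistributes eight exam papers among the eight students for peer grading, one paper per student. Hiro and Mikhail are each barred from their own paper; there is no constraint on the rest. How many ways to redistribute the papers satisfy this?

Let A_j be the event that the j-th constrained one is fixed. By inclusion-exclusion over the 2 events:
Σ_{j=0}^{2} (-1)^j C(2,j)(8-j)!
= C(2,0)·8! - C(2,1)·7! + C(2,2)·6!
= 40320 - 10080 + 720
= 30960

30960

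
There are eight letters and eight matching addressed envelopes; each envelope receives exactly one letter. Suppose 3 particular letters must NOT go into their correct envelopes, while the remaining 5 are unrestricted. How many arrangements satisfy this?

27240

Let A_j be the event that the j-th constrained one is fixed. By inclusion-exclusion over the 3 events:
Σ_{j=0}^{3} (-1)^j C(3,j)(8-j)!
= C(3,0)·8! - C(3,1)·7! + C(3,2)·6! - C(3,3)·5!
= 40320 - 15120 + 2160 - 120
= 27240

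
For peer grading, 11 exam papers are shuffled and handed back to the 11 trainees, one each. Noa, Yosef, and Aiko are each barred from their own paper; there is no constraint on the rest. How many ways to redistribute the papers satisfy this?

Let A_j be the event that the j-th constrained one is fixed. By inclusion-exclusion over the 3 events:
Σ_{j=0}^{3} (-1)^j C(3,j)(11-j)!
= C(3,0)·11! - C(3,1)·10! + C(3,2)·9! - C(3,3)·8!
= 39916800 - 10886400 + 1088640 - 40320
= 30078720

30078720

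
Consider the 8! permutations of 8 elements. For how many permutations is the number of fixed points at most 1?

29665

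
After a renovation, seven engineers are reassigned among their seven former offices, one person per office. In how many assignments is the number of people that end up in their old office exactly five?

21

Pick the 5 fixed positions: C(7,5) = 21 ways.
The other 2 form a derangement: !2 = 1.
Total: 21 × 1 = 21.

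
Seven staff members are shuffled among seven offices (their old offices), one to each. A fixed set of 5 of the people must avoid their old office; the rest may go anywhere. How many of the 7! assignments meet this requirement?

2428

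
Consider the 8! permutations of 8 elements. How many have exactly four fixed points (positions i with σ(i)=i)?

630

Choose which 4 of the 8 are fixed: C(8,4) = 70.
The remaining 4 must be deranged: !4 = 9.
Total: 70 × 9 = 630.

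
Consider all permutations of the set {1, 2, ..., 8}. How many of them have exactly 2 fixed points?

Choose which 2 of the 8 are fixed: C(8,2) = 28.
The remaining 6 must be deranged: !6 = 265.
Total: 28 × 265 = 7420.

7420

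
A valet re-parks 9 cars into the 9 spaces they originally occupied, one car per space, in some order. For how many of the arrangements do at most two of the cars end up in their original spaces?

333737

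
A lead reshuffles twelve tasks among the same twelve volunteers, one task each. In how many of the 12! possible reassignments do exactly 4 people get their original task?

7342335

Pick the 4 fixed positions: C(12,4) = 495 ways.
The other 8 form a derangement: !8 = 14833.
Total: 495 × 14833 = 7342335.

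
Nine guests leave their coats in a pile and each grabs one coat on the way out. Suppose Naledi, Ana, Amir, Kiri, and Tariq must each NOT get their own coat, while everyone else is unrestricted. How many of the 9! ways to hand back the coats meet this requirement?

205056

Inclusion-exclusion on the 5 forbidden self-matches:
Σ_{j=0}^{5} (-1)^j C(5,j)(9-j)!
= C(5,0)·9! - C(5,1)·8! + C(5,2)·7! - C(5,3)·6! + C(5,4)·5! - C(5,5)·4!
= 362880 - 201600 + 50400 - 7200 + 600 - 24
= 205056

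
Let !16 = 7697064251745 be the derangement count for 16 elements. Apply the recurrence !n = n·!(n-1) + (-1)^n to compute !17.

130850092279664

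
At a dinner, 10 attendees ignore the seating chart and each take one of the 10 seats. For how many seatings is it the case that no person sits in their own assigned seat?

1334961

Use !n = (n-1)(!(n-1) + !(n-2)).
!10 = 9·(133496 + 14833) = 9·148329 = 1334961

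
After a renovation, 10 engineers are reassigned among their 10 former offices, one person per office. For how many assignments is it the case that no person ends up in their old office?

1334961

By inclusion-exclusion, !10 = Σ (-1)^k · 10!/k! for k=0..10
= 10! - 10!/1! + 10!/2! - 10!/3! + 10!/4! - 10!/5! + 10!/6! - 10!/7! + 10!/8! - 10!/9! + 10!/10!
= 3628800 - 3628800 + 1814400 - 604800 + 151200 - 30240 + 5040 - 720 + 90 - 10 + 1
= 1334961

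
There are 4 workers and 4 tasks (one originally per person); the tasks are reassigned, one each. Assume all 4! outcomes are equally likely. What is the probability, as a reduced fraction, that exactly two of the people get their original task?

Favorable outcomes: C(4,2)·!2 = 6·1 = 6.
Total outcomes: 4! = 24.
Probability = 6/24 = 1/4.

1/4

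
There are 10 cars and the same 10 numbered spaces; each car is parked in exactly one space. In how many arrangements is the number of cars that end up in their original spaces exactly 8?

45

Choose which 8 of the 10 are fixed: C(10,8) = 45.
The other 2 form a derangement: !2 = 1.
Total: 45 × 1 = 45.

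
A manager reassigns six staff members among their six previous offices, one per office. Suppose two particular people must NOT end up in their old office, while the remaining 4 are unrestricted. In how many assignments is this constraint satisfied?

Let A_j be the event that the j-th constrained one is fixed. By inclusion-exclusion over the 2 events:
Σ_{j=0}^{2} (-1)^j C(2,j)(6-j)!
= C(2,0)·6! - C(2,1)·5! + C(2,2)·4!
= 720 - 240 + 24
= 504

504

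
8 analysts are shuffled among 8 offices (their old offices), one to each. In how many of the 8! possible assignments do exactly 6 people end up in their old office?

28

Choose which 6 of the 8 are fixed: C(8,6) = 28.
The other 2 form a derangement: !2 = 1.
Total: 28 × 1 = 28.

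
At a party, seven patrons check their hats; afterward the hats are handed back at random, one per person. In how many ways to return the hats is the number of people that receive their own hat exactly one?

1855

Choose which one of the 7 is fixed: C(7,1) = 7.
The remaining 6 must be deranged: !6 = 265.
Total: 7 × 265 = 1855.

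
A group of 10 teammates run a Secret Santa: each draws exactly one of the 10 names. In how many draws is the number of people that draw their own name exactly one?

Pick the single fixed position: C(10,1) = 10 ways.
The remaining 9 must be deranged: !9 = 133496.
Total: 10 × 133496 = 1334960.

1334960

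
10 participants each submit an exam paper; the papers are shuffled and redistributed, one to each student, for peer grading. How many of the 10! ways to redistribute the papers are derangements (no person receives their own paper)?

1334961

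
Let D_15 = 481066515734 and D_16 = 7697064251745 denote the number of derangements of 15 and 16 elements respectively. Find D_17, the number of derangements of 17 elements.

D_17 = (17-1)·(D_16 + D_15) = 16·(7697064251745 + 481066515734) = 16·8178130767479 = 130850092279664.

130850092279664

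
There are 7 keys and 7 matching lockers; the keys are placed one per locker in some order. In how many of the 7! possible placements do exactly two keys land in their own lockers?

924

Choose which 2 of the 7 are fixed: C(7,2) = 21.
The other 5 form a derangement: !5 = 44.
Total: 21 × 44 = 924.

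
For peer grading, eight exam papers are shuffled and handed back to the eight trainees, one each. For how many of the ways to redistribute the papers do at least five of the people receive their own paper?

141

Sum C(8,i)·!(8-i) for i = 5..8:
  i=5: C(8,5)·!3 = 56·2 = 112
  i=6: C(8,6)·!2 = 28·1 = 28
  i=7: C(8,7)·!1 = 8·0 = 0
  i=8: C(8,8)·!0 = 1·1 = 1
Total = 141.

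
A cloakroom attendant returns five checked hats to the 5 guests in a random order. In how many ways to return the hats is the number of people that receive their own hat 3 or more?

Sum C(5,i)·!(5-i) for i = 3..5:
  i=3: C(5,3)·!2 = 10·1 = 10
  i=4: C(5,4)·!1 = 5·0 = 0
  i=5: C(5,5)·!0 = 1·1 = 1
Total = 11.

11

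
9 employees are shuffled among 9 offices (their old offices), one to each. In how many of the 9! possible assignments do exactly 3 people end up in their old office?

Choose which 3 of the 9 are fixed: C(9,3) = 84.
The other 6 form a derangement: !6 = 265.
Total: 84 × 265 = 22260.

22260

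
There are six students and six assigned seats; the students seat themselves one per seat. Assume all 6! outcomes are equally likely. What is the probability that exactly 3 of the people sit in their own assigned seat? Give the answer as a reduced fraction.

Favorable outcomes: C(6,3)·!3 = 20·2 = 40.
Total outcomes: 6! = 720.
Probability = 40/720 = 1/18.

1/18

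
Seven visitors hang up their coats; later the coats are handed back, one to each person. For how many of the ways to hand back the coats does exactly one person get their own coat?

1855

Pick the single fixed position: C(7,1) = 7 ways.
The remaining 6 must be deranged: !6 = 265.
Total: 7 × 265 = 1855.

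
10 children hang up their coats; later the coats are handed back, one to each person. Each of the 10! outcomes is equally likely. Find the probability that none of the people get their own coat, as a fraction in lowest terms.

16481/44800

Favorable outcomes: !10 = 1334961.
Total outcomes: 10! = 3628800.
Probability = 1334961/3628800 = 16481/44800.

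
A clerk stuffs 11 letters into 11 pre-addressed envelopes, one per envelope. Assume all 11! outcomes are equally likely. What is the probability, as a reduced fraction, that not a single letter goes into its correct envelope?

1468457/3991680

Favorable outcomes: !11 = 14684570.
Total outcomes: 11! = 39916800.
Probability = 14684570/39916800 = 1468457/3991680.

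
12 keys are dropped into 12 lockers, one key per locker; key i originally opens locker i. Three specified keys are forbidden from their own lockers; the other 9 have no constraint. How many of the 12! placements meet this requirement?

369774720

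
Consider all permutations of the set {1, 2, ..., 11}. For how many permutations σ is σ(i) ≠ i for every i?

14684570

!11 is the nearest integer to 11!/e.
11! = 39916800, and 39916800/e ≈ 14684570.08, so !11 = 14684570.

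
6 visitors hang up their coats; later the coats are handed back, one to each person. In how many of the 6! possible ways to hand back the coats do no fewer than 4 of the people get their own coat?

# with exactly i fixed is C(6,i)·!(6-i); sum over i=4..6:
  i=4: C(6,4)·!2 = 15·1 = 15
  i=5: C(6,5)·!1 = 6·0 = 0
  i=6: C(6,6)·!0 = 1·1 = 1
Total = 16.

16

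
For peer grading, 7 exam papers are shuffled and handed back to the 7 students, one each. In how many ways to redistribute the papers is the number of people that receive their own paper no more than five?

5039

Sum C(7,i)·!(7-i) for i = 0..5:
  i=0: C(7,0)·!7 = 1·1854 = 1854
  i=1: C(7,1)·!6 = 7·265 = 1855
  i=2: C(7,2)·!5 = 21·44 = 924
  i=3: C(7,3)·!4 = 35·9 = 315
  i=4: C(7,4)·!3 = 35·2 = 70
  i=5: C(7,5)·!2 = 21·1 = 21
Total = 5039.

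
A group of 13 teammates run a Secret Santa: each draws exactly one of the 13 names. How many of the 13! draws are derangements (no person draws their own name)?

2290792932

The number of derangements of 13 is !13 = Σ_{k=0}^{13} (-1)^k·13!/k!
= 13! - 13!/1! + 13!/2! - 13!/3! + 13!/4! - 13!/5! + 13!/6! - 13!/7! + 13!/8! - 13!/9! + 13!/10! - 13!/11! + 13!/12! - 13!/13!
= 6227020800 - 6227020800 + 3113510400 - 1037836800 + 259459200 - 51891840 + 8648640 - 1235520 + 154440 - 17160 + 1716 - 156 + 13 - 1
= 2290792932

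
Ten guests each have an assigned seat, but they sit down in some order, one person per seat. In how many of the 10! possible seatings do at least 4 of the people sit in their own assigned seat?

Sum C(10,i)·!(10-i) for i = 4..10:
  i=4: C(10,4)·!6 = 210·265 = 55650
  i=5: C(10,5)·!5 = 252·44 = 11088
  i=6: C(10,6)·!4 = 210·9 = 1890
  i=7: C(10,7)·!3 = 120·2 = 240
  i=8: C(10,8)·!2 = 45·1 = 45
  i=9: C(10,9)·!1 = 10·0 = 0
  i=10: C(10,10)·!0 = 1·1 = 1
Total = 68914.

68914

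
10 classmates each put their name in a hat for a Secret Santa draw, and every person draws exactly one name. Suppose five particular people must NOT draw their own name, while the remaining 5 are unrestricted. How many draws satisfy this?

2170680

Let A_j be the event that the j-th constrained one is fixed. By inclusion-exclusion over the 5 events:
Σ_{j=0}^{5} (-1)^j C(5,j)(10-j)!
= C(5,0)·10! - C(5,1)·9! + C(5,2)·8! - C(5,3)·7! + C(5,4)·6! - C(5,5)·5!
= 3628800 - 1814400 + 403200 - 50400 + 3600 - 120
= 2170680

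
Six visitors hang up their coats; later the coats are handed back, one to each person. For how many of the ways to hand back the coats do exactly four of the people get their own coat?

15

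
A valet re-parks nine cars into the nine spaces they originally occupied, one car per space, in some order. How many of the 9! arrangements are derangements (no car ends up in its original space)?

The subfactorial !9 = [9!/e] (nearest integer).
9! = 362880, and 362880/e ≈ 133496.09, so !9 = 133496.

133496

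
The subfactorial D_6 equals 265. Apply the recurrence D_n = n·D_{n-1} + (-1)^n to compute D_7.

1854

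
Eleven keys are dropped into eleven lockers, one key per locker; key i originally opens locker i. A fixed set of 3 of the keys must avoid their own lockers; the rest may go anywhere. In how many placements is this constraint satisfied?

30078720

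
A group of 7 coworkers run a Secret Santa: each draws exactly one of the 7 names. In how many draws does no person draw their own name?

Recurrence: !7 = 6·(!6 + !5).
!7 = 6·(265 + 44) = 6·309 = 1854

1854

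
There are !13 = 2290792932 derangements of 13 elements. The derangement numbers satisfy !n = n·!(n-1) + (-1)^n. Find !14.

!14 = 14·2290792932 + 1 = 32071101049.

32071101049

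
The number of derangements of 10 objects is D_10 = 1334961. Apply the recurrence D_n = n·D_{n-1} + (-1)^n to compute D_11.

D_11 = 11·1334961 - 1 = 14684570.

14684570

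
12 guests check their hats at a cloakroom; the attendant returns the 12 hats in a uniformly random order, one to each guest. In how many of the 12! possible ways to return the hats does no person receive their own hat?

176214841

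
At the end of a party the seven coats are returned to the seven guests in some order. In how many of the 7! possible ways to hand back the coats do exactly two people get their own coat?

924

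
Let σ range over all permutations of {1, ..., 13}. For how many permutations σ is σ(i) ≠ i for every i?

Use !n = n·!(n-1) + (-1)^n.
!13 = 13·176214841 - 1 = 2290792932

2290792932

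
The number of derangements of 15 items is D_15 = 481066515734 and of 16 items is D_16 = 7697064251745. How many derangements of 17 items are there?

130850092279664

D_17 = (17-1)·(D_16 + D_15) = 16·(7697064251745 + 481066515734) = 16·8178130767479 = 130850092279664.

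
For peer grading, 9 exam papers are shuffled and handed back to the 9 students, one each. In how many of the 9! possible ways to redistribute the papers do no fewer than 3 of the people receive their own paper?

Sum C(9,i)·!(9-i) for i = 3..9:
  i=3: C(9,3)·!6 = 84·265 = 22260
  i=4: C(9,4)·!5 = 126·44 = 5544
  i=5: C(9,5)·!4 = 126·9 = 1134
  i=6: C(9,6)·!3 = 84·2 = 168
  i=7: C(9,7)·!2 = 36·1 = 36
  i=8: C(9,8)·!1 = 9·0 = 0
  i=9: C(9,9)·!0 = 1·1 = 1
Total = 29143.

29143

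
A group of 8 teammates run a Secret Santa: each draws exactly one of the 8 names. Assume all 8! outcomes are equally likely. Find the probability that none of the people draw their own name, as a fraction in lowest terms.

2119/5760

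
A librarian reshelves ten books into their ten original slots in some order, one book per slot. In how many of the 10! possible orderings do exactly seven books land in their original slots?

Pick the 7 fixed positions: C(10,7) = 120 ways.
The remaining 3 must be deranged: !3 = 2.
Total: 120 × 2 = 240.

240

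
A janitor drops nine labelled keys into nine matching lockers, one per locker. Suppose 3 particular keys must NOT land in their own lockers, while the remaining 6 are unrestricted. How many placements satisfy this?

Inclusion-exclusion on the 3 forbidden self-matches:
Σ_{j=0}^{3} (-1)^j C(3,j)(9-j)!
= C(3,0)·9! - C(3,1)·8! + C(3,2)·7! - C(3,3)·6!
= 362880 - 120960 + 15120 - 720
= 256320

256320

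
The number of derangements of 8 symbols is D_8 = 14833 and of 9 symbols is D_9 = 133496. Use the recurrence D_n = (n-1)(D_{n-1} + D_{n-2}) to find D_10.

D_10 = (10-1)·(D_9 + D_8) = 9·(133496 + 14833) = 9·148329 = 1334961.

1334961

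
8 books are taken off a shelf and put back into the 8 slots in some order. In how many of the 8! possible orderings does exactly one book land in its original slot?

14832

Choose which one of the 8 is fixed: C(8,1) = 8.
The remaining 7 must be deranged: !7 = 1854.
Total: 8 × 1854 = 14832.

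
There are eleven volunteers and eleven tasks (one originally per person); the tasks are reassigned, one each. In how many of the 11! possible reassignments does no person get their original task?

14684570

Use !n = n·!(n-1) + (-1)^n.
!11 = 11·1334961 - 1 = 14684570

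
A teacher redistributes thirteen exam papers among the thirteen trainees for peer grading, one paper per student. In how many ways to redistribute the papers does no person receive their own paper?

Recurrence: !13 = 13·!12 + (-1)^13.
!13 = 13·176214841 - 1 = 2290792932

2290792932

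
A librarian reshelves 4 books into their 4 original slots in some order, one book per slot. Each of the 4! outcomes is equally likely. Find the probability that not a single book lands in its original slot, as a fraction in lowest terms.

3/8

Favorable outcomes: !4 = 9.
Total outcomes: 4! = 24.
Probability = 9/24 = 3/8.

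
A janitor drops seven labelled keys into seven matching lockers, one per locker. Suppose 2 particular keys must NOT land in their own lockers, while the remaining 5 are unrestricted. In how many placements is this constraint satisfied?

Let A_j be the event that the j-th constrained one is fixed. By inclusion-exclusion over the 2 events:
Σ_{j=0}^{2} (-1)^j C(2,j)(7-j)!
= C(2,0)·7! - C(2,1)·6! + C(2,2)·5!
= 5040 - 1440 + 120
= 3720

3720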